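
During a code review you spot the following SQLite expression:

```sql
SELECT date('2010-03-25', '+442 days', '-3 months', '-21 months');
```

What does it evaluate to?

Applying '+442 days' to 2010-03-25: counting 442 days forward gives 2011-06-10.
Adding -3 months to 2011-06-10 gives 2011-03-10.
Adding -21 months to 2011-03-10 gives 2009-06-10.

2009-06-10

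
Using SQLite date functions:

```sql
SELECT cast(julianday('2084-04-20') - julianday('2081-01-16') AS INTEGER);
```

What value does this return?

1190

15 days remain in January 2081 after the 16th (31 − 16).
Full months from February 2081 through March 2084 contribute their day counts.
Then 20 days into April 2084.
Total: 15 + 28 + 31 + 30 + 31 + 30 + 31 + 31 + 30 + 31 + 30 + 31 + 31 + 28 + 31 + 30 + 31 + 30 + 31 + 31 + 30 + 31 + 30 + 31 + 31 + 28 + 31 + 30 + 31 + 30 + 31 + 31 + 30 + 31 + 30 + 31 + 31 + 29 + 31 + 20 = 1190.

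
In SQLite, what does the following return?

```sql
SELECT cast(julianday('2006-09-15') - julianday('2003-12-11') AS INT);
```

20 days remain in December 2003 after the 11th (31 − 11).
Full months from January 2004 through August 2006 contribute their day counts.
Then 15 days into September 2006.
Total: 20 + 31 + 29 + 31 + 30 + 31 + 30 + 31 + 31 + 30 + 31 + 30 + 31 + 31 + 28 + 31 + 30 + 31 + 30 + 31 + 31 + 30 + 31 + 30 + 31 + 31 + 28 + 31 + 30 + 31 + 30 + 31 + 31 + 15 = 1009.

1009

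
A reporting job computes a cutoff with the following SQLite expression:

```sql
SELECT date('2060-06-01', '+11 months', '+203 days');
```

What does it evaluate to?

2061-11-20

Adding +11 months to 2060-06-01 gives 2061-05-01.
Applying '+203 days' to 2061-05-01: counting 203 days forward gives 2061-11-20.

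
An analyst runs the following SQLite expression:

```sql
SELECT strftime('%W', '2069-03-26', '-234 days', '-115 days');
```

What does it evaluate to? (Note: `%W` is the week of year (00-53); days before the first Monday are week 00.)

First apply '-234 days', '-115 days': 2069-03-26 → 2068-04-11.
2068-04-11 is a Wednesday. SQLite's %W counts Mondays since the year started; the result is 15.

15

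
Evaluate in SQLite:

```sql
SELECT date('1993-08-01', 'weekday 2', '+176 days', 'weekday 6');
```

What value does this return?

`weekday 2` advances to the next Tuesday; 1993-08-01 is a Sunday, so it moves forward to 1993-08-03.
Applying '+176 days' to 1993-08-03: counting 176 days forward gives 1994-01-26.
`weekday 6` advances to the next Saturday; 1994-01-26 is a Wednesday, so it moves forward to 1994-01-29.

1994-01-29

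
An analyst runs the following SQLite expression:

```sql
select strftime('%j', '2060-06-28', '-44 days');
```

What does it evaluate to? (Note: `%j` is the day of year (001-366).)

136

First apply '-44 days': 2060-06-28 → 2060-05-15.
Day-of-year for 2060-05-15: days since 2060-01-01 inclusive = 136, zero-padded to 136.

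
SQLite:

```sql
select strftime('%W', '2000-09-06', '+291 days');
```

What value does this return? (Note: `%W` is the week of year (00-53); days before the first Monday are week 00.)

First apply '+291 days': 2000-09-06 → 2001-06-24.
2001-06-24 is a Sunday. SQLite's %W counts Mondays since the year started; the result is 25.

25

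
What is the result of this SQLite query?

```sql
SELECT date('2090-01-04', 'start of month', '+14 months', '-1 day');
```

2091-02-28

`start of month` rewinds 2090-01-04 to 2090-01-01.
Adding +14 months to 2090-01-01 gives 2091-03-01.
Going back 1 day from 2091-03-01 reaches 2091-02-28 (last day of February, 28 days).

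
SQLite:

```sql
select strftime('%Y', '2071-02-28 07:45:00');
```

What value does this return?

`%Y` extracts the 4-digit year: 2071.

2071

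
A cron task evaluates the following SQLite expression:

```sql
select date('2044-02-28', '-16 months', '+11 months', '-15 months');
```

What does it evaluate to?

2042-06-28

Adding -16 months to 2044-02-28 gives 2042-10-28.
Adding +11 months to 2042-10-28 gives 2043-09-28.
Adding -15 months to 2043-09-28 gives 2042-06-28.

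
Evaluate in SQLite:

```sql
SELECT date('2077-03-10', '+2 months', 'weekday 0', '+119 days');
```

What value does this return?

Adding +2 months to 2077-03-10 gives 2077-05-10.
`weekday 0` advances to the next Sunday; 2077-05-10 is a Monday, so it moves forward to 2077-05-16.
Applying '+119 days' to 2077-05-16: counting 119 days forward gives 2077-09-12.

2077-09-12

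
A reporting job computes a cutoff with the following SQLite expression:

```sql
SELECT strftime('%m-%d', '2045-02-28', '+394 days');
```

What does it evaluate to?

03-29

First apply '+394 days': 2045-02-28 → 2046-03-29.
`%m-%d` extracts the month-day: 03-29.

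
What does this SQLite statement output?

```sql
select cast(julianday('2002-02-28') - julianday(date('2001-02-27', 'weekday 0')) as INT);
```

`weekday 0` advances to the next Sunday; 2001-02-27 is a Tuesday, so it moves forward to 2001-03-04.
27 days remain in March 2001 after the 4th (31 − 4).
Full months from April 2001 through January 2002 contribute their day counts.
Then 28 days into February 2002.
Total: 27 + 30 + 31 + 30 + 31 + 31 + 30 + 31 + 30 + 31 + 31 + 28 = 361.

361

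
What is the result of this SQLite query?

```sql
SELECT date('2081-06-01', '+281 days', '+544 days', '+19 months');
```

2085-04-04

Applying '+281 days' to 2081-06-01: counting 281 days forward gives 2082-03-09.
Applying '+544 days' to 2082-03-09: counting 544 days forward gives 2083-09-04.
Adding +19 months to 2083-09-04 gives 2085-04-04.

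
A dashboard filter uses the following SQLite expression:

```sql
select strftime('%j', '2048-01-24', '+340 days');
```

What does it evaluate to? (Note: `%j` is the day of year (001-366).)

First apply '+340 days': 2048-01-24 → 2048-12-29.
Day-of-year for 2048-12-29: days since 2048-01-01 inclusive = 364, zero-padded to 364.

364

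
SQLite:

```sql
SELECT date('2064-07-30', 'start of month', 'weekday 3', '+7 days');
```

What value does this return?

`start of month` rewinds 2064-07-30 to 2064-07-01.
`weekday 3` advances to the next Wednesday; 2064-07-01 is a Tuesday, so it moves forward to 2064-07-02.
Advancing 7 more days within July lands on 2064-07-09.

2064-07-09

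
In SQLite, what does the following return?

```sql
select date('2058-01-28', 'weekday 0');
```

`weekday 0` advances to the next Sunday; 2058-01-28 is a Monday, so it moves forward to 2058-02-03.

2058-02-03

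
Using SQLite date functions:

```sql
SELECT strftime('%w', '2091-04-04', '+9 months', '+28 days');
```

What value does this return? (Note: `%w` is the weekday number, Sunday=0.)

First apply '+9 months', '+28 days': 2091-04-04 → 2092-02-01.
2092-02-01 is a Friday; with Sunday=0 that is 5.

5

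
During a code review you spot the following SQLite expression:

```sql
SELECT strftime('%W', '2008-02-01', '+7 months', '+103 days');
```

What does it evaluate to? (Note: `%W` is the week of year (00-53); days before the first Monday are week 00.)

49

First apply '+7 months', '+103 days': 2008-02-01 → 2008-12-13.
2008-12-13 is a Saturday. SQLite's %W counts Mondays since the year started; the result is 49.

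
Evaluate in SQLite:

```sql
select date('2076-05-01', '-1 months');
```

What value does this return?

2076-04-01

Adding -1 month to 2076-05-01 gives 2076-04-01.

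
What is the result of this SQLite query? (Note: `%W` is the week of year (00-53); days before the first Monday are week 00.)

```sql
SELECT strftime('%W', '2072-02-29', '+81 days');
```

20

First apply '+81 days': 2072-02-29 → 2072-05-20.
2072-05-20 is a Friday. SQLite's %W counts Mondays since the year started; the result is 20.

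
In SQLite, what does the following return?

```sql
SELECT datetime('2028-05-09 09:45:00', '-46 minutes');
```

-46 minutes from 2028-05-09 09:45:00 is 2028-05-09 08:59:00.

2028-05-09 08:59:00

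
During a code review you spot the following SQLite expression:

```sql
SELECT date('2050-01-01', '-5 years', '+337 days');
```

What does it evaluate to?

Adding -5 years to 2050-01-01 gives 2045-01-01.
Applying '+337 days' to 2045-01-01: counting 337 days forward gives 2045-12-04.

2045-12-04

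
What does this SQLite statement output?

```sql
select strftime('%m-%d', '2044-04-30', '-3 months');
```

First apply '-3 months': 2044-04-30 → 2044-01-30.
`%m-%d` extracts the month-day: 01-30.

01-30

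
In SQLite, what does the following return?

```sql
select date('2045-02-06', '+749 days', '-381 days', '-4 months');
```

Applying '+749 days' to 2045-02-06: counting 749 days forward gives 2047-02-25.
Applying '-381 days' to 2047-02-25: counting 381 days back gives 2046-02-09.
Adding -4 months to 2046-02-09 gives 2045-10-09.

2045-10-09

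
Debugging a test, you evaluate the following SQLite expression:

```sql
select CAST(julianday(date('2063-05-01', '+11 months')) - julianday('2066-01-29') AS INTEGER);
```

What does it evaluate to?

-668

Adding +11 months to 2063-05-01 gives 2064-04-01.
29 days remain in April 2064 after the 1st (30 − 1).
Full months from May 2064 through December 2065 contribute their day counts.
Then 29 days into January 2066.
Total: 29 + 31 + 30 + 31 + 31 + 30 + 31 + 30 + 31 + 31 + 28 + 31 + 30 + 31 + 30 + 31 + 31 + 30 + 31 + 30 + 31 + 29 = 668.
The subtraction is earlier − later, so the result is −668 → -668.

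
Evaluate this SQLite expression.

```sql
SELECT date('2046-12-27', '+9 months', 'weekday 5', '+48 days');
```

Adding +9 months to 2046-12-27 gives 2047-09-27.
`weekday 5` advances to the next Friday; 2047-09-27 is already a Friday, so it stays at 2047-09-27.
Applying '+48 days' to 2047-09-27: counting 48 days forward gives 2047-11-14.

2047-11-14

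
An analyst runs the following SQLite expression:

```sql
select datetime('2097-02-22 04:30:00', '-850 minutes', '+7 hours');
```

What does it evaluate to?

2097-02-21 21:20:00

850 minutes = 14h 10m; -850 minutes from 2097-02-22 04:30:00 is 2097-02-21 14:20:00 (crosses midnight).
+7 hours from 2097-02-21 14:20:00 is 2097-02-21 21:20:00.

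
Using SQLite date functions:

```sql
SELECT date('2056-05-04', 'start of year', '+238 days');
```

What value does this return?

`start of year` rewinds 2056-05-04 to 2056-01-01.
Applying '+238 days' to 2056-01-01: counting 238 days forward gives 2056-08-26.

2056-08-26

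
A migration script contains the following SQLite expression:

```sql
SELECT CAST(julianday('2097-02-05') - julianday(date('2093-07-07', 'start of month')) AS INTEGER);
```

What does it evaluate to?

1315

`start of month` rewinds 2093-07-07 to 2093-07-01.
30 days remain in July 2093 after the 1st (31 − 1).
Full months from August 2093 through January 2097 contribute their day counts.
Then 5 days into February 2097.
Total: 30 + 31 + 30 + 31 + 30 + 31 + 31 + 28 + 31 + 30 + 31 + 30 + 31 + 31 + 30 + 31 + 30 + 31 + 31 + 28 + 31 + 30 + 31 + 30 + 31 + 31 + 30 + 31 + 30 + 31 + 31 + 29 + 31 + 30 + 31 + 30 + 31 + 31 + 30 + 31 + 30 + 31 + 31 + 5 = 1315.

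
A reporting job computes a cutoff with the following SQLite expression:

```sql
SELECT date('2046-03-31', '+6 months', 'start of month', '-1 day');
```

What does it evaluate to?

2046-09-30

Adding +6 months to 2046-03-31 targets 2046-09-31. September 2046 has only 30 days, so SQLite normalizes the 1-day overflow forward to 2046-10-01.
`start of month` rewinds 2046-10-01 to 2046-10-01.
Going back 1 day from 2046-10-01 reaches 2046-09-30 (last day of September, 30 days).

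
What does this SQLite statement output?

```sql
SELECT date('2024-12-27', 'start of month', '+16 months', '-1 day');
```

`start of month` rewinds 2024-12-27 to 2024-12-01.
Adding +16 months to 2024-12-01 gives 2026-04-01.
Going back 1 day from 2026-04-01 reaches 2026-03-31 (last day of March, 31 days).

2026-03-31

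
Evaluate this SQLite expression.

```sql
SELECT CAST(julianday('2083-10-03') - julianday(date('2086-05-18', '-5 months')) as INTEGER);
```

-807

Adding -5 months to 2086-05-18 gives 2085-12-18.
28 days remain in October 2083 after the 3rd (31 − 3).
Full months from November 2083 through November 2085 contribute their day counts.
Then 18 days into December 2085.
Total: 28 + 30 + 31 + 31 + 29 + 31 + 30 + 31 + 30 + 31 + 31 + 30 + 31 + 30 + 31 + 31 + 28 + 31 + 30 + 31 + 30 + 31 + 31 + 30 + 31 + 30 + 18 = 807.
The subtraction is earlier − later, so the result is −807 → -807.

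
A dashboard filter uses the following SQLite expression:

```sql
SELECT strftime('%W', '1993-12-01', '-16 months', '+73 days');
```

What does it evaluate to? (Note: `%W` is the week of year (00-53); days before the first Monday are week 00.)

First apply '-16 months', '+73 days': 1993-12-01 → 1992-10-13.
1992-10-13 is a Tuesday. SQLite's %W counts Mondays since the year started; the result is 41.

41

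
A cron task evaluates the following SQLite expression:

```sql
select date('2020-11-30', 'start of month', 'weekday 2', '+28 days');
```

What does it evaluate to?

2020-12-01

`start of month` rewinds 2020-11-30 to 2020-11-01.
`weekday 2` advances to the next Tuesday; 2020-11-01 is a Sunday, so it moves forward to 2020-11-03.
November 2020 has 30 days; 27 remain after the 3rd, so 28 days reach 2020-12-01.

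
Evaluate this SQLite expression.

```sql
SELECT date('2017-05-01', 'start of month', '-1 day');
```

`start of month` rewinds 2017-05-01 to 2017-05-01.
Going back 1 day from 2017-05-01 reaches 2017-04-30 (last day of April, 30 days).

2017-04-30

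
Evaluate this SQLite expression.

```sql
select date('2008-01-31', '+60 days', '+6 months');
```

Applying '+60 days' to 2008-01-31: counting 60 days forward gives 2008-03-31.
Adding +6 months to 2008-03-31 targets 2008-09-31. September 2008 has only 30 days, so SQLite normalizes the 1-day overflow forward to 2008-10-01.

2008-10-01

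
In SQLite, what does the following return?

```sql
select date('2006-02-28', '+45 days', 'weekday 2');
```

Applying '+45 days' to 2006-02-28: counting 45 days forward gives 2006-04-14.
`weekday 2` advances to the next Tuesday; 2006-04-14 is a Friday, so it moves forward to 2006-04-18.

2006-04-18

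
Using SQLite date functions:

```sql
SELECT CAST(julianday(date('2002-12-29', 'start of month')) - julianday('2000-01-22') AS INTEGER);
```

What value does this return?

1044

`start of month` rewinds 2002-12-29 to 2002-12-01.
9 days remain in January 2000 after the 22nd (31 − 22).
Full months from February 2000 through November 2002 contribute their day counts.
Then 1 day into December 2002.
Total: 9 + 29 + 31 + 30 + 31 + 30 + 31 + 31 + 30 + 31 + 30 + 31 + 31 + 28 + 31 + 30 + 31 + 30 + 31 + 31 + 30 + 31 + 30 + 31 + 31 + 28 + 31 + 30 + 31 + 30 + 31 + 31 + 30 + 31 + 30 + 1 = 1044.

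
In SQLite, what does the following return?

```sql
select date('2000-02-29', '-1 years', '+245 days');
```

Adding -1 year to 2000-02-29 targets 1999-02-29, but 1999 is not a leap year, so SQLite normalizes to 1999-03-01.
Applying '+245 days' to 1999-03-01: counting 245 days forward gives 1999-11-01.

1999-11-01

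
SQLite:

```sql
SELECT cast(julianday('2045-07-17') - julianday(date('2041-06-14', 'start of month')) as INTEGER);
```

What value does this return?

1507

`start of month` rewinds 2041-06-14 to 2041-06-01.
29 days remain in June 2041 after the 1st (30 − 1).
Full months from July 2041 through June 2045 contribute their day counts.
Then 17 days into July 2045.
Total: 29 + 31 + 31 + 30 + 31 + 30 + 31 + 31 + 28 + 31 + 30 + 31 + 30 + 31 + 31 + 30 + 31 + 30 + 31 + 31 + 28 + 31 + 30 + 31 + 30 + 31 + 31 + 30 + 31 + 30 + 31 + 31 + 29 + 31 + 30 + 31 + 30 + 31 + 31 + 30 + 31 + 30 + 31 + 31 + 28 + 31 + 30 + 31 + 30 + 17 = 1507.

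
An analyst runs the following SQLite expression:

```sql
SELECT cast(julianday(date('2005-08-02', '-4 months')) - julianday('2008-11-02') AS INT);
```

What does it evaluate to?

Adding -4 months to 2005-08-02 gives 2005-04-02.
28 days remain in April 2005 after the 2nd (30 − 2).
Full months from May 2005 through October 2008 contribute their day counts.
Then 2 days into November 2008.
Total: 28 + 31 + 30 + 31 + 31 + 30 + 31 + 30 + 31 + 31 + 28 + 31 + 30 + 31 + 30 + 31 + 31 + 30 + 31 + 30 + 31 + 31 + 28 + 31 + 30 + 31 + 30 + 31 + 31 + 30 + 31 + 30 + 31 + 31 + 29 + 31 + 30 + 31 + 30 + 31 + 31 + 30 + 31 + 2 = 1310.
The subtraction is earlier − later, so the result is −1310 → -1310.

-1310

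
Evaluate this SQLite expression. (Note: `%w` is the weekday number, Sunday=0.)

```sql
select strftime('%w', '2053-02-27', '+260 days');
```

5

First apply '+260 days': 2053-02-27 → 2053-11-14.
2053-11-14 is a Friday; with Sunday=0 that is 5.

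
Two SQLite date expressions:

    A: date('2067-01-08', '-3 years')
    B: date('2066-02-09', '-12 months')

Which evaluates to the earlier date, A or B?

A

A = 2064-01-08.
B = 2065-02-09.
A is earlier.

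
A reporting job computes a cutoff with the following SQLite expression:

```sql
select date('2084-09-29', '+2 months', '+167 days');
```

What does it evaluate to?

Adding +2 months to 2084-09-29 gives 2084-11-29.
Applying '+167 days' to 2084-11-29: counting 167 days forward gives 2085-05-15.

2085-05-15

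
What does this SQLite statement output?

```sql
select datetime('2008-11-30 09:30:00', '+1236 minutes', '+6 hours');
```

2008-12-01 12:06:00

1236 minutes = 20h 36m; +1236 minutes from 2008-11-30 09:30:00 is 2008-12-01 06:06:00 (crosses midnight).
+6 hours from 2008-12-01 06:06:00 is 2008-12-01 12:06:00.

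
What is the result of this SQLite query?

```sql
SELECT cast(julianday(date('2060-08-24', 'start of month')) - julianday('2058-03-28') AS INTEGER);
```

`start of month` rewinds 2060-08-24 to 2060-08-01.
3 days remain in March 2058 after the 28th (31 − 28).
Full months from April 2058 through July 2060 contribute their day counts.
Then 1 day into August 2060.
Total: 3 + 30 + 31 + 30 + 31 + 31 + 30 + 31 + 30 + 31 + 31 + 28 + 31 + 30 + 31 + 30 + 31 + 31 + 30 + 31 + 30 + 31 + 31 + 29 + 31 + 30 + 31 + 30 + 31 + 1 = 857.

857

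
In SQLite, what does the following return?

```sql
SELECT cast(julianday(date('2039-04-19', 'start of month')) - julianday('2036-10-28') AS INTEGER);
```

`start of month` rewinds 2039-04-19 to 2039-04-01.
3 days remain in October 2036 after the 28th (31 − 28).
Full months from November 2036 through March 2039 contribute their day counts.
Then 1 day into April 2039.
Total: 3 + 30 + 31 + 31 + 28 + 31 + 30 + 31 + 30 + 31 + 31 + 30 + 31 + 30 + 31 + 31 + 28 + 31 + 30 + 31 + 30 + 31 + 31 + 30 + 31 + 30 + 31 + 31 + 28 + 31 + 1 = 885.

885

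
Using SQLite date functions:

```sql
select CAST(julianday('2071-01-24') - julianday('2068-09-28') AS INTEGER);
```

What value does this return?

2 days remain in September 2068 after the 28th (30 − 28).
Full months from October 2068 through December 2070 contribute their day counts.
Then 24 days into January 2071.
Total: 2 + 31 + 30 + 31 + 31 + 28 + 31 + 30 + 31 + 30 + 31 + 31 + 30 + 31 + 30 + 31 + 31 + 28 + 31 + 30 + 31 + 30 + 31 + 31 + 30 + 31 + 30 + 31 + 24 = 848.

848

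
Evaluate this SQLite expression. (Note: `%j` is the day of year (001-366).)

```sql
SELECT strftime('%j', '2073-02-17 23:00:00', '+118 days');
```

First apply '+118 days': 2073-02-17 23:00:00 → 2073-06-15 23:00:00.
Day-of-year for 2073-06-15: days since 2073-01-01 inclusive = 166, zero-padded to 166.

166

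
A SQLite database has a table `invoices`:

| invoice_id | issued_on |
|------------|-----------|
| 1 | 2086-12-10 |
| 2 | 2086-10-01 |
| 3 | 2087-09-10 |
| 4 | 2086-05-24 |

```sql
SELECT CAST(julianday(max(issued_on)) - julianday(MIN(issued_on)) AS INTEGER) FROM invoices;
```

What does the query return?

474

MIN = 2086-05-24, MAX = 2087-09-10.
7 days remain in May 2086 after the 24th (31 − 24).
Full months from June 2086 through August 2087 contribute their day counts.
Then 10 days into September 2087.
Total: 7 + 30 + 31 + 31 + 30 + 31 + 30 + 31 + 31 + 28 + 31 + 30 + 31 + 30 + 31 + 31 + 10 = 474.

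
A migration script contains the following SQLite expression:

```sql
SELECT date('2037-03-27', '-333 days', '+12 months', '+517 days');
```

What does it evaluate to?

Applying '-333 days' to 2037-03-27: counting 333 days back gives 2036-04-28.
Adding +12 months to 2036-04-28 gives 2037-04-28.
Applying '+517 days' to 2037-04-28: counting 517 days forward gives 2038-09-27.

2038-09-27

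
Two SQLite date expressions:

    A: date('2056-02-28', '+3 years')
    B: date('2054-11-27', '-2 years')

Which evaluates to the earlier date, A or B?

B

A = 2059-02-28.
B = 2052-11-27.
B is earlier.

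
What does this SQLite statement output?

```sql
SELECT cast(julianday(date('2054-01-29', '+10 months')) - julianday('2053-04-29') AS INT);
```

579

Adding +10 months to 2054-01-29 gives 2054-11-29.
1 day remains in April 2053 after the 29th (30 − 29).
Full months from May 2053 through October 2054 contribute their day counts.
Then 29 days into November 2054.
Total: 1 + 31 + 30 + 31 + 31 + 30 + 31 + 30 + 31 + 31 + 28 + 31 + 30 + 31 + 30 + 31 + 31 + 30 + 31 + 29 = 579.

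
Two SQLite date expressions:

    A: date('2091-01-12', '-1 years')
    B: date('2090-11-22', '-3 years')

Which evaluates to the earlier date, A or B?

A = 2090-01-12.
B = 2087-11-22.
B is earlier.

B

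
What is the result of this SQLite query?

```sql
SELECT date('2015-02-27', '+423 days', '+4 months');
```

2016-08-25

Applying '+423 days' to 2015-02-27: counting 423 days forward gives 2016-04-25.
Adding +4 months to 2016-04-25 gives 2016-08-25.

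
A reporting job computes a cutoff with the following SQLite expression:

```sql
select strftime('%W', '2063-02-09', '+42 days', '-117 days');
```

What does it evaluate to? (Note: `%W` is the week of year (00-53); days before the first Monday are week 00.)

47

First apply '+42 days', '-117 days': 2063-02-09 → 2062-11-26.
2062-11-26 is a Sunday. SQLite's %W counts Mondays since the year started; the result is 47.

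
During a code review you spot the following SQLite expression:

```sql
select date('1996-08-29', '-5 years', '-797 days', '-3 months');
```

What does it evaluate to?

1989-03-23

Adding -5 years to 1996-08-29 gives 1991-08-29.
Applying '-797 days' to 1991-08-29: counting 797 days back gives 1989-06-23.
Adding -3 months to 1989-06-23 gives 1989-03-23.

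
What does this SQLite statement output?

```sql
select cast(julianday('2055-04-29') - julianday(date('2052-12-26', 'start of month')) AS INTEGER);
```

879

`start of month` rewinds 2052-12-26 to 2052-12-01.
30 days remain in December 2052 after the 1st (31 − 1).
Full months from January 2053 through March 2055 contribute their day counts.
Then 29 days into April 2055.
Total: 30 + 31 + 28 + 31 + 30 + 31 + 30 + 31 + 31 + 30 + 31 + 30 + 31 + 31 + 28 + 31 + 30 + 31 + 30 + 31 + 31 + 30 + 31 + 30 + 31 + 31 + 28 + 31 + 29 = 879.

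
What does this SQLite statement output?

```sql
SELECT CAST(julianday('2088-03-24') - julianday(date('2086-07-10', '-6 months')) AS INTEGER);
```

Adding -6 months to 2086-07-10 gives 2086-01-10.
21 days remain in January 2086 after the 10th (31 − 10).
Full months from February 2086 through February 2088 contribute their day counts.
Then 24 days into March 2088.
Total: 21 + 28 + 31 + 30 + 31 + 30 + 31 + 31 + 30 + 31 + 30 + 31 + 31 + 28 + 31 + 30 + 31 + 30 + 31 + 31 + 30 + 31 + 30 + 31 + 31 + 29 + 24 = 804.

804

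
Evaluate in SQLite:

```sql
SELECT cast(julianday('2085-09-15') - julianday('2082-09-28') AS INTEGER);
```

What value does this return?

1083

2 days remain in September 2082 after the 28th (30 − 28).
Full months from October 2082 through August 2085 contribute their day counts.
Then 15 days into September 2085.
Total: 2 + 31 + 30 + 31 + 31 + 28 + 31 + 30 + 31 + 30 + 31 + 31 + 30 + 31 + 30 + 31 + 31 + 29 + 31 + 30 + 31 + 30 + 31 + 31 + 30 + 31 + 30 + 31 + 31 + 28 + 31 + 30 + 31 + 30 + 31 + 31 + 15 = 1083.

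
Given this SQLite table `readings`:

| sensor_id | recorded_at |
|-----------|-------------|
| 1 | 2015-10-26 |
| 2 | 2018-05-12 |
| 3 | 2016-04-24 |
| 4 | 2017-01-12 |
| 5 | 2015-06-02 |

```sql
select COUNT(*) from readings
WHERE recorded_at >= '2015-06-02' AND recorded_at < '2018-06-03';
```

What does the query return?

Rows in [2015-06-02, 2018-06-03): 2015-10-26, 2018-05-12, 2016-04-24, 2017-01-12, 2015-06-02 → 5 rows.

5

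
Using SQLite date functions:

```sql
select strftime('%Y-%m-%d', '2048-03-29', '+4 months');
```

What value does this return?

2048-07-29

First apply '+4 months': 2048-03-29 → 2048-07-29.
`%Y-%m-%d` extracts the ISO date: 2048-07-29.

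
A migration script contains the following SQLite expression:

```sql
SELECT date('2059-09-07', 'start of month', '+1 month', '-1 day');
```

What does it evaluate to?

`start of month` rewinds 2059-09-07 to 2059-09-01.
Adding +1 month to 2059-09-01 gives 2059-10-01.
Going back 1 day from 2059-10-01 reaches 2059-09-30 (last day of September, 30 days).

2059-09-30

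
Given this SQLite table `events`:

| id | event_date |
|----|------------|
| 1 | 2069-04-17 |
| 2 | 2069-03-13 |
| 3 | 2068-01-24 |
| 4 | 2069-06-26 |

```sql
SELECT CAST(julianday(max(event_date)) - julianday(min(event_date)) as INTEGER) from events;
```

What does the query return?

MIN = 2068-01-24, MAX = 2069-06-26.
7 days remain in January 2068 after the 24th (31 − 24).
Full months from February 2068 through May 2069 contribute their day counts.
Then 26 days into June 2069.
Total: 7 + 29 + 31 + 30 + 31 + 30 + 31 + 31 + 30 + 31 + 30 + 31 + 31 + 28 + 31 + 30 + 31 + 26 = 519.

519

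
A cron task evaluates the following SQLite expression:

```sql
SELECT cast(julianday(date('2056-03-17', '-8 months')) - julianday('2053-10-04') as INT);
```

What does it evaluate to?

651

Adding -8 months to 2056-03-17 gives 2055-07-17.
27 days remain in October 2053 after the 4th (31 − 4).
Full months from November 2053 through June 2055 contribute their day counts.
Then 17 days into July 2055.
Total: 27 + 30 + 31 + 31 + 28 + 31 + 30 + 31 + 30 + 31 + 31 + 30 + 31 + 30 + 31 + 31 + 28 + 31 + 30 + 31 + 30 + 17 = 651.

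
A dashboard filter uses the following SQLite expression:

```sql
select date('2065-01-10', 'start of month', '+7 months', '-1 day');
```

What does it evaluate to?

`start of month` rewinds 2065-01-10 to 2065-01-01.
Adding +7 months to 2065-01-01 gives 2065-08-01.
Going back 1 day from 2065-08-01 reaches 2065-07-31 (last day of July, 31 days).

2065-07-31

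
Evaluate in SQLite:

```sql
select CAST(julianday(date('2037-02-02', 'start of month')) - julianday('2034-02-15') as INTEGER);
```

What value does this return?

1082

`start of month` rewinds 2037-02-02 to 2037-02-01.
13 days remain in February 2034 after the 15th (28 − 15).
Full months from March 2034 through January 2037 contribute their day counts.
Then 1 day into February 2037.
Total: 13 + 31 + 30 + 31 + 30 + 31 + 31 + 30 + 31 + 30 + 31 + 31 + 28 + 31 + 30 + 31 + 30 + 31 + 31 + 30 + 31 + 30 + 31 + 31 + 29 + 31 + 30 + 31 + 30 + 31 + 31 + 30 + 31 + 30 + 31 + 31 + 1 = 1082.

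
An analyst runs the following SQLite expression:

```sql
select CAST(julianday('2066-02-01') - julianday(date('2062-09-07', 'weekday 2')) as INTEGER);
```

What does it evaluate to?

1238

`weekday 2` advances to the next Tuesday; 2062-09-07 is a Thursday, so it moves forward to 2062-09-12.
18 days remain in September 2062 after the 12th (30 − 12).
Full months from October 2062 through January 2066 contribute their day counts.
Then 1 day into February 2066.
Total: 18 + 31 + 30 + 31 + 31 + 28 + 31 + 30 + 31 + 30 + 31 + 31 + 30 + 31 + 30 + 31 + 31 + 29 + 31 + 30 + 31 + 30 + 31 + 31 + 30 + 31 + 30 + 31 + 31 + 28 + 31 + 30 + 31 + 30 + 31 + 31 + 30 + 31 + 30 + 31 + 31 + 1 = 1238.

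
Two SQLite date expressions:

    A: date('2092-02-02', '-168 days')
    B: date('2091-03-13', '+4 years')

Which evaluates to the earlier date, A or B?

A = 2091-08-18.
B = 2095-03-13.
A is earlier.

A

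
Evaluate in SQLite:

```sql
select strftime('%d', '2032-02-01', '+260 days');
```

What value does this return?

First apply '+260 days': 2032-02-01 → 2032-10-18.
`%d` extracts the 2-digit day of month: 18.

18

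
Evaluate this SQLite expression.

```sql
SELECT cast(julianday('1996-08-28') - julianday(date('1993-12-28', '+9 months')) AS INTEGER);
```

700

Adding +9 months to 1993-12-28 gives 1994-09-28.
2 days remain in September 1994 after the 28th (30 − 28).
Full months from October 1994 through July 1996 contribute their day counts.
Then 28 days into August 1996.
Total: 2 + 31 + 30 + 31 + 31 + 28 + 31 + 30 + 31 + 30 + 31 + 31 + 30 + 31 + 30 + 31 + 31 + 29 + 31 + 30 + 31 + 30 + 31 + 28 = 700.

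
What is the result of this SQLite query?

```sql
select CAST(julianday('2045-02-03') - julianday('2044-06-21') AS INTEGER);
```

227

9 days remain in June 2044 after the 21st (30 − 21).
Full months from July 2044 through January 2045 contribute their day counts.
Then 3 days into February 2045.
Total: 9 + 31 + 31 + 30 + 31 + 30 + 31 + 31 + 3 = 227.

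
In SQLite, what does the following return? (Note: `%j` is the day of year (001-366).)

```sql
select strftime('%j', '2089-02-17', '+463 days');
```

First apply '+463 days': 2089-02-17 → 2090-05-26.
Day-of-year for 2090-05-26: days since 2090-01-01 inclusive = 146, zero-padded to 146.

146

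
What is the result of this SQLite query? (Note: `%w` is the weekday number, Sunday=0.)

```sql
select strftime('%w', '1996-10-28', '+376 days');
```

6

First apply '+376 days': 1996-10-28 → 1997-11-08.
1997-11-08 is a Saturday; with Sunday=0 that is 6.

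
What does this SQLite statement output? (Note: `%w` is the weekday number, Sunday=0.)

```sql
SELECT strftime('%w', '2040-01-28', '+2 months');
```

3

First apply '+2 months': 2040-01-28 → 2040-03-28.
2040-03-28 is a Wednesday; with Sunday=0 that is 3.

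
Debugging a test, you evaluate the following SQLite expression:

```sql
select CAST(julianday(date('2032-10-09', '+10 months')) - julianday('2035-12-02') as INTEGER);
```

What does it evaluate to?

-845

Adding +10 months to 2032-10-09 gives 2033-08-09.
22 days remain in August 2033 after the 9th (31 − 9).
Full months from September 2033 through November 2035 contribute their day counts.
Then 2 days into December 2035.
Total: 22 + 30 + 31 + 30 + 31 + 31 + 28 + 31 + 30 + 31 + 30 + 31 + 31 + 30 + 31 + 30 + 31 + 31 + 28 + 31 + 30 + 31 + 30 + 31 + 31 + 30 + 31 + 30 + 2 = 845.
The subtraction is earlier − later, so the result is −845 → -845.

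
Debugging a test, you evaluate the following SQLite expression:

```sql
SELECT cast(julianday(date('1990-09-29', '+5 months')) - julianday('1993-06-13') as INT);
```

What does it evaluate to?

-835

Adding +5 months to 1990-09-29 targets 1991-02-29. February 1991 has only 28 days, so SQLite normalizes the 1-day overflow forward to 1991-03-01.
30 days remain in March 1991 after the 1st (31 − 1).
Full months from April 1991 through May 1993 contribute their day counts.
Then 13 days into June 1993.
Total: 30 + 30 + 31 + 30 + 31 + 31 + 30 + 31 + 30 + 31 + 31 + 29 + 31 + 30 + 31 + 30 + 31 + 31 + 30 + 31 + 30 + 31 + 31 + 28 + 31 + 30 + 31 + 13 = 835.
The subtraction is earlier − later, so the result is −835 → -835.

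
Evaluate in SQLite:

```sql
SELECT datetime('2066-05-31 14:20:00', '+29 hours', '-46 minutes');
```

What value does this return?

+29 hours from 2066-05-31 14:20:00 is 2066-06-01 19:20:00 (crosses midnight).
-46 minutes from 2066-06-01 19:20:00 is 2066-06-01 18:34:00.

2066-06-01 18:34:00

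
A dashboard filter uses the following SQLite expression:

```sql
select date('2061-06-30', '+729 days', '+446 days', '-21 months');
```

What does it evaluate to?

Applying '+729 days' to 2061-06-30: counting 729 days forward gives 2063-06-29.
Applying '+446 days' to 2063-06-29: counting 446 days forward gives 2064-09-17.
Adding -21 months to 2064-09-17 gives 2062-12-17.

2062-12-17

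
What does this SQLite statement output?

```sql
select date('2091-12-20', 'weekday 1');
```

2091-12-24

`weekday 1` advances to the next Monday; 2091-12-20 is a Thursday, so it moves forward to 2091-12-24.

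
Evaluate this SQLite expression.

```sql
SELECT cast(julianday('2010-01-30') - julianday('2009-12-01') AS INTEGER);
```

30 days remain in December 2009 after the 1st (31 − 1).
Then 30 days into January 2010.
Total: 30 + 30 = 60.

60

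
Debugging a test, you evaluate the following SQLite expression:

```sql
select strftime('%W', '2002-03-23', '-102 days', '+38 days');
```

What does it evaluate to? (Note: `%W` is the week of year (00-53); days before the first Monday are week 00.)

First apply '-102 days', '+38 days': 2002-03-23 → 2002-01-18.
2002-01-18 is a Friday. SQLite's %W counts Mondays since the year started; the result is 02.

02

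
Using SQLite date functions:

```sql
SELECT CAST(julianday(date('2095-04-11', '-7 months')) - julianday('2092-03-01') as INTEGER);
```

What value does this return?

924

Adding -7 months to 2095-04-11 gives 2094-09-11.
30 days remain in March 2092 after the 1st (31 − 1).
Full months from April 2092 through August 2094 contribute their day counts.
Then 11 days into September 2094.
Total: 30 + 30 + 31 + 30 + 31 + 31 + 30 + 31 + 30 + 31 + 31 + 28 + 31 + 30 + 31 + 30 + 31 + 31 + 30 + 31 + 30 + 31 + 31 + 28 + 31 + 30 + 31 + 30 + 31 + 31 + 11 = 924.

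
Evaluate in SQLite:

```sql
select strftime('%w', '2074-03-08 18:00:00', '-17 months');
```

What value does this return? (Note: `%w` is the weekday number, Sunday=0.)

6

First apply '-17 months': 2074-03-08 18:00:00 → 2072-10-08 18:00:00.
2072-10-08 is a Saturday; with Sunday=0 that is 6.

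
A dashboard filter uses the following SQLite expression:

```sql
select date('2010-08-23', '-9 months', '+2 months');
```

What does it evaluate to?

Adding -9 months to 2010-08-23 gives 2009-11-23.
Adding +2 months to 2009-11-23 gives 2010-01-23.

2010-01-23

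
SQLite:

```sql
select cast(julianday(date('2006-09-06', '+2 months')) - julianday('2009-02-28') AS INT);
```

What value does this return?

Adding +2 months to 2006-09-06 gives 2006-11-06.
24 days remain in November 2006 after the 6th (30 − 6).
Full months from December 2006 through January 2009 contribute their day counts.
Then 28 days into February 2009.
Total: 24 + 31 + 31 + 28 + 31 + 30 + 31 + 30 + 31 + 31 + 30 + 31 + 30 + 31 + 31 + 29 + 31 + 30 + 31 + 30 + 31 + 31 + 30 + 31 + 30 + 31 + 31 + 28 = 845.
The subtraction is earlier − later, so the result is −845 → -845.

-845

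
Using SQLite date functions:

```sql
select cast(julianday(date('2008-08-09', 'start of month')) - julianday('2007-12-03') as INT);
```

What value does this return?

242

`start of month` rewinds 2008-08-09 to 2008-08-01.
28 days remain in December 2007 after the 3rd (31 − 3).
Full months from January 2008 through July 2008 contribute their day counts.
Then 1 day into August 2008.
Total: 28 + 31 + 29 + 31 + 30 + 31 + 30 + 31 + 1 = 242.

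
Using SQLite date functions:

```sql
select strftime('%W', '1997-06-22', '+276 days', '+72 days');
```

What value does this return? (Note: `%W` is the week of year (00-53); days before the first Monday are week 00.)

22

First apply '+276 days', '+72 days': 1997-06-22 → 1998-06-05.
1998-06-05 is a Friday. SQLite's %W counts Mondays since the year started; the result is 22.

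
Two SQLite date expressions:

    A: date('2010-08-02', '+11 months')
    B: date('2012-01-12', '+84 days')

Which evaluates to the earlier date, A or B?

A = 2011-07-02.
B = 2012-04-05.
A is earlier.

A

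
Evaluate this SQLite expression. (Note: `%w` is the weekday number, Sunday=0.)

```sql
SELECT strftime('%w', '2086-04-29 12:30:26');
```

2086-04-29 is a Monday; with Sunday=0 that is 1.

1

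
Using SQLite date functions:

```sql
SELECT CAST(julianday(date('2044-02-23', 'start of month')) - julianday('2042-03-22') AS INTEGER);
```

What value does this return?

`start of month` rewinds 2044-02-23 to 2044-02-01.
9 days remain in March 2042 after the 22nd (31 − 22).
Full months from April 2042 through January 2044 contribute their day counts.
Then 1 day into February 2044.
Total: 9 + 30 + 31 + 30 + 31 + 31 + 30 + 31 + 30 + 31 + 31 + 28 + 31 + 30 + 31 + 30 + 31 + 31 + 30 + 31 + 30 + 31 + 31 + 1 = 681.

681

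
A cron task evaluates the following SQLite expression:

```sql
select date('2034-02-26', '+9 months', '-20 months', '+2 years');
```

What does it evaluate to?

2035-03-26

Adding +9 months to 2034-02-26 gives 2034-11-26.
Adding -20 months to 2034-11-26 gives 2033-03-26.
Adding +2 years to 2033-03-26 gives 2035-03-26.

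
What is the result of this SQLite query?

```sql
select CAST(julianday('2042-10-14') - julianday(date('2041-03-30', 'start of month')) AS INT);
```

592

`start of month` rewinds 2041-03-30 to 2041-03-01.
30 days remain in March 2041 after the 1st (31 − 1).
Full months from April 2041 through September 2042 contribute their day counts.
Then 14 days into October 2042.
Total: 30 + 30 + 31 + 30 + 31 + 31 + 30 + 31 + 30 + 31 + 31 + 28 + 31 + 30 + 31 + 30 + 31 + 31 + 30 + 14 = 592.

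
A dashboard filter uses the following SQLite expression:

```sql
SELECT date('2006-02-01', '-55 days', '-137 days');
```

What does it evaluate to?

2005-07-24

Applying '-55 days' to 2006-02-01: counting 55 days back gives 2005-12-08.
Applying '-137 days' to 2005-12-08: counting 137 days back gives 2005-07-24.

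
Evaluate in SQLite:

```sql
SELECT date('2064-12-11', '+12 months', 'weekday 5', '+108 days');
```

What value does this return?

Adding +12 months to 2064-12-11 gives 2065-12-11.
`weekday 5` advances to the next Friday; 2065-12-11 is already a Friday, so it stays at 2065-12-11.
Applying '+108 days' to 2065-12-11: counting 108 days forward gives 2066-03-29.

2066-03-29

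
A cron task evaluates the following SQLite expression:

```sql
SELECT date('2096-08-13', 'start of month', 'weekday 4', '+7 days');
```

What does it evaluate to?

2096-08-09

`start of month` rewinds 2096-08-13 to 2096-08-01.
`weekday 4` advances to the next Thursday; 2096-08-01 is a Wednesday, so it moves forward to 2096-08-02.
Advancing 7 more days within August lands on 2096-08-09.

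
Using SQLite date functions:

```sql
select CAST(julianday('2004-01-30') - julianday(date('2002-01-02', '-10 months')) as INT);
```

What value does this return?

Adding -10 months to 2002-01-02 gives 2001-03-02.
29 days remain in March 2001 after the 2nd (31 − 2).
Full months from April 2001 through December 2003 contribute their day counts.
Then 30 days into January 2004.
Total: 29 + 30 + 31 + 30 + 31 + 31 + 30 + 31 + 30 + 31 + 31 + 28 + 31 + 30 + 31 + 30 + 31 + 31 + 30 + 31 + 30 + 31 + 31 + 28 + 31 + 30 + 31 + 30 + 31 + 31 + 30 + 31 + 30 + 31 + 30 = 1064.

1064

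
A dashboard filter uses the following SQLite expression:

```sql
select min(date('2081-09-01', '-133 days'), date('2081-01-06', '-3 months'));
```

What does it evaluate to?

2080-10-06

date('2081-09-01', '-133 days') → 2081-04-21.
date('2081-01-06', '-3 months') → 2080-10-06.
Earlier of the two is 2080-10-06.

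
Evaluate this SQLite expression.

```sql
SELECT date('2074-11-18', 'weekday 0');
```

`weekday 0` advances to the next Sunday; 2074-11-18 is already a Sunday, so it stays at 2074-11-18.

2074-11-18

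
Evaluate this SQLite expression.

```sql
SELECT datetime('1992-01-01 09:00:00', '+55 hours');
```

+55 hours from 1992-01-01 09:00:00 is 1992-01-03 16:00:00 (crosses midnight).

1992-01-03 16:00:00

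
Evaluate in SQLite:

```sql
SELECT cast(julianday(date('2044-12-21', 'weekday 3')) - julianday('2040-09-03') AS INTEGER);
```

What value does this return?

`weekday 3` advances to the next Wednesday; 2044-12-21 is already a Wednesday, so it stays at 2044-12-21.
27 days remain in September 2040 after the 3rd (30 − 3).
Full months from October 2040 through November 2044 contribute their day counts.
Then 21 days into December 2044.
Total: 27 + 31 + 30 + 31 + 31 + 28 + 31 + 30 + 31 + 30 + 31 + 31 + 30 + 31 + 30 + 31 + 31 + 28 + 31 + 30 + 31 + 30 + 31 + 31 + 30 + 31 + 30 + 31 + 31 + 28 + 31 + 30 + 31 + 30 + 31 + 31 + 30 + 31 + 30 + 31 + 31 + 29 + 31 + 30 + 31 + 30 + 31 + 31 + 30 + 31 + 30 + 21 = 1570.

1570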